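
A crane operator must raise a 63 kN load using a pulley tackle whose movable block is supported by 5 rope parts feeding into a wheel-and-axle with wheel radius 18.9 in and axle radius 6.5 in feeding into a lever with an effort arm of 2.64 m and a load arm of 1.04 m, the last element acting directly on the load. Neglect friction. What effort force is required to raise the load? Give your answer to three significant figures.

Block-and-tackle MA = number of supporting rope parts = 5.
Wheel-and-axle MA = R/r = 18.9/6.5 = 2.9077.
Lever MA = effort arm / load arm = 2.64/1.04 = 2.5385.
Combined ideal MA = 5 × 2.9077 × 2.5385 = 36.905.
Effort = load / MA = 63 / 36.905 = 1.7071 kN.

1.71 kN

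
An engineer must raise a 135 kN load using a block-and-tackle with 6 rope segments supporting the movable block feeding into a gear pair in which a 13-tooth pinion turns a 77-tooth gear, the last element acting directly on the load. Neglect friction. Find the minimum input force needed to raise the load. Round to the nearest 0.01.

3.80 kN

Block-and-tackle MA = number of supporting rope parts = 6.
Gear pair MA = 77/13 = 5.9231.
Combined ideal MA = 6 × 5.9231 = 35.538.
Effort = load / MA = 135 / 35.538 = 3.7987 kN.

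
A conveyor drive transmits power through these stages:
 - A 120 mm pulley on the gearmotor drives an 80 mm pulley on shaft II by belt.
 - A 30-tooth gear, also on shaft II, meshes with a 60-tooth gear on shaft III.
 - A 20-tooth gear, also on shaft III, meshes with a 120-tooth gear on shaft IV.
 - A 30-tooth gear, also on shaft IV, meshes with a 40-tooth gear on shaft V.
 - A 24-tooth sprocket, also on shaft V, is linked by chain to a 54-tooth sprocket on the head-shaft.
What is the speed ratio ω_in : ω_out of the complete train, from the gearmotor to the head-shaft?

Each stage contributes driven/driver: belt 80/120 = 0.66667, gear mesh 60/30 = 2, gear mesh 120/20 = 6, gear mesh 40/30 = 1.3333, chain 54/24 = 2.25.
Overall: 0.66667 × 2 × 6 × 1.3333 × 2.25 = 24.

24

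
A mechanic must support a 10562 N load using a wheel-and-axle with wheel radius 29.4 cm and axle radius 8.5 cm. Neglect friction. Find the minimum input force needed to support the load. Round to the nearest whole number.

Wheel-and-axle MA = R/r = 29.4/8.5 = 3.4588.
Effort = load / MA = 10562 / 3.4588 = 3053.6 N.

3054 N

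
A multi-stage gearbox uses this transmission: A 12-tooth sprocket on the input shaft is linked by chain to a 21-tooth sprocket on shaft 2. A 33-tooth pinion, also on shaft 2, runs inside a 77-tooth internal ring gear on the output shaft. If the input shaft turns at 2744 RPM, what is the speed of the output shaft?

Chain: ratio = 21/12 = 1.75, so shaft 2 turns at 2744 / 1.75 = 1568 RPM.
Internal gear: ratio = 77/33 = 2.3333, so the output shaft turns at 1568 / 2.3333 = 672 RPM.

672 RPM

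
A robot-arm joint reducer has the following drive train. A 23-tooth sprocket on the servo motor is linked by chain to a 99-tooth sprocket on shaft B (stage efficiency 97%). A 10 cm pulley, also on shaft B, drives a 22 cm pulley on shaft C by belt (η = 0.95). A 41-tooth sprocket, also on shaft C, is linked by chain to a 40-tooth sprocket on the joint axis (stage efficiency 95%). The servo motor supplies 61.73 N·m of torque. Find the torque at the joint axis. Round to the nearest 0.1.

Chain: ratio = 99/23 = 4.3043; torque at shaft B = 61.73 × 4.3043 × 0.97 = 257.74 N·m.
Belt: ratio = 22/10 = 2.2; torque at shaft C = 257.74 × 2.2 × 0.95 = 538.67 N·m.
Chain: ratio = 40/41 = 0.97561; torque at the joint axis = 538.67 × 0.97561 × 0.95 = 499.25 N·m.

499.3 N·m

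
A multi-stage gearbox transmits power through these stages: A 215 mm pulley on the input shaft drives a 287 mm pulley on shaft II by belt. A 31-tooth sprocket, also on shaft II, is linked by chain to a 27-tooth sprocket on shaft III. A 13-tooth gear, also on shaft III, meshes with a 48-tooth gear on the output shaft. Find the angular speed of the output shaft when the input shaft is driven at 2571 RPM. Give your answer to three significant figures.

599 RPM

the input shaft → shaft II (belt, 287/215): 2571 ÷ 1.3349 = 1926 RPM
shaft II → shaft III (chain, 27/31): 1926 ÷ 0.87097 = 2211.3 RPM
shaft III → the output shaft (gear mesh, 48/13): 2211.3 ÷ 3.6923 = 598.91 RPM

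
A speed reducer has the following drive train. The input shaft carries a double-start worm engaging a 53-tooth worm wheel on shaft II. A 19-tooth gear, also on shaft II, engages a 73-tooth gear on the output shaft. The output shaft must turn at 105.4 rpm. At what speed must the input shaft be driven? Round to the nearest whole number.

Overall ratio R = 26.5 × 3.8421 = 101.82.
Required input speed = output speed × R = 105.4 × 101.82 = 10731 rpm.

10731 rpm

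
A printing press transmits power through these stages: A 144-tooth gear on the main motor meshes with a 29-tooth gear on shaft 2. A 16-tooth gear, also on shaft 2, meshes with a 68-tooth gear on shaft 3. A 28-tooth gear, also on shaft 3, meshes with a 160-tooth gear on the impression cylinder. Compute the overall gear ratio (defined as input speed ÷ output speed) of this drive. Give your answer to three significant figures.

Each stage contributes driven/driver: gear mesh 29/144 = 0.20139, gear mesh 68/16 = 4.25, gear mesh 160/28 = 5.7143.
Overall: 0.20139 × 4.25 × 5.7143 = 4.8909.

4.89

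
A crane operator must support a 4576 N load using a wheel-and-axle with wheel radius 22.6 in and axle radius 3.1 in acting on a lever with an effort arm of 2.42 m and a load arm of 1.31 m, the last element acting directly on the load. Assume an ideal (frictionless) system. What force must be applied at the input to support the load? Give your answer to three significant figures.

Wheel-and-axle MA = R/r = 22.6/3.1 = 7.2903.
Lever MA = effort arm / load arm = 2.42/1.31 = 1.8473.
Combined ideal MA = 7.2903 × 1.8473 = 13.468.
Effort = load / MA = 4576 / 13.468 = 339.78 N.

340 N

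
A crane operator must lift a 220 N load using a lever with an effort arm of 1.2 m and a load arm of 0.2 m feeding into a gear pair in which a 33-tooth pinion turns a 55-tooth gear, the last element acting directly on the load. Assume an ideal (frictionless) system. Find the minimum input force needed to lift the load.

22 N

Lever MA = effort arm / load arm = 1.2/0.2 = 6.
Gear pair MA = 55/33 = 1.6667.
Combined ideal MA = 6 × 1.6667 = 10.
Effort = load / MA = 220 / 10 = 22 N.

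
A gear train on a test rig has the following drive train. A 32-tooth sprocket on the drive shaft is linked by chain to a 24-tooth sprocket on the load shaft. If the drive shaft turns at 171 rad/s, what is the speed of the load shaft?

228 rad/s

Chain: ratio = 24/32 = 0.75, so the load shaft turns at 171 / 0.75 = 228 rad/s.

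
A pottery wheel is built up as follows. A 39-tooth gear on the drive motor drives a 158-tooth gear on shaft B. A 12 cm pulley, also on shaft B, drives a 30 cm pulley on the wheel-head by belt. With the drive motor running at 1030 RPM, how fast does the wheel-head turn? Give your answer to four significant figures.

the drive motor → shaft B (gear mesh, 158/39): 1030 ÷ 4.0513 = 254.24 RPM
shaft B → the wheel-head (belt, 30/12): 254.24 ÷ 2.5 = 101.7 RPM

101.7 RPM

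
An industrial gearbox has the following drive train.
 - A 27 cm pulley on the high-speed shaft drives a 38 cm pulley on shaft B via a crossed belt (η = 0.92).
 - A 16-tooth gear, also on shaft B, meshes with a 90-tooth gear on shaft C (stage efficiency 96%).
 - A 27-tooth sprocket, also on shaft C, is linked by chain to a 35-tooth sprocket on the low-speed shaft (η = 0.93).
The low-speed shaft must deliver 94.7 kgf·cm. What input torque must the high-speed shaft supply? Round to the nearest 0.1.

Overall ratio R = 1.4074 × 5.625 × 1.2963 = 10.262; overall efficiency η = 0.92 × 0.96 × 0.93 = 0.8214.
Input torque = output torque / (R × η) = 94.7 / (10.262 × 0.8214) = 11.235 kgf·cm.

11.2 kgf·cm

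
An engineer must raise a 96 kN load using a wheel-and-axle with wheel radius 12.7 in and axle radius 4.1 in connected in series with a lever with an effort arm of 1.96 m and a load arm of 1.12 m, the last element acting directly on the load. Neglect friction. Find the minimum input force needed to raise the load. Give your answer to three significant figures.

17.7 kN

Wheel-and-axle MA = R/r = 12.7/4.1 = 3.0976.
Lever MA = effort arm / load arm = 1.96/1.12 = 1.75.
Combined ideal MA = 3.0976 × 1.75 = 5.4207.
Effort = load / MA = 96 / 5.4207 = 17.71 kN.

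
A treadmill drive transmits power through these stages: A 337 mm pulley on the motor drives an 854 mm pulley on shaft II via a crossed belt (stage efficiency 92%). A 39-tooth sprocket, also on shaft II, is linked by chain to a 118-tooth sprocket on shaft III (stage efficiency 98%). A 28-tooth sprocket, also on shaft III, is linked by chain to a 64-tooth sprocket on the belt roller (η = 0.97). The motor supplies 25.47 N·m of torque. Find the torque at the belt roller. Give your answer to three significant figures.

390 N·m

belt 854/337 = 2.5341 → τ = 25.47·2.5341·0.92 = 59.381 N·m
chain 118/39 = 3.0256 → τ = 59.381·3.0256·0.98 = 176.07 N·m
chain 64/28 = 2.2857 → τ = 176.07·2.2857·0.97 = 390.37 N·m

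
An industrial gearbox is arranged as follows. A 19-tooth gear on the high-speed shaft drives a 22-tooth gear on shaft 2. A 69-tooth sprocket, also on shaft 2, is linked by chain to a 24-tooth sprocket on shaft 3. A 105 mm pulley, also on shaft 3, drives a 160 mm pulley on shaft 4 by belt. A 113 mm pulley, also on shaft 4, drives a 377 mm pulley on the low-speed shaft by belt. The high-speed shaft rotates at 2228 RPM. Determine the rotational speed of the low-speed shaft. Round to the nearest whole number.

the high-speed shaft → shaft 2 (gear mesh, 22/19): 2228 ÷ 1.1579 = 1924.2 RPM
shaft 2 → shaft 3 (chain, 24/69): 1924.2 ÷ 0.34783 = 5532 RPM
shaft 3 → shaft 4 (belt, 160/105): 5532 ÷ 1.5238 = 3630.4 RPM
shaft 4 → the low-speed shaft (belt, 377/113): 3630.4 ÷ 3.3363 = 1088.2 RPM

1088 RPM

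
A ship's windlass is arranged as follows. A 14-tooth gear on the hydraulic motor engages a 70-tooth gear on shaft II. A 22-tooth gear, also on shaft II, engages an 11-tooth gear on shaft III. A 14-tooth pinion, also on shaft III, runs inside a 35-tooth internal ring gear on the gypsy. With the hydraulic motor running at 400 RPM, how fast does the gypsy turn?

the hydraulic motor → shaft II (gear mesh, 70/14): 400 ÷ 5 = 80 RPM
shaft II → shaft III (gear mesh, 11/22): 80 ÷ 0.5 = 160 RPM
shaft III → the gypsy (internal gear, 35/14): 160 ÷ 2.5 = 64 RPM

64 RPM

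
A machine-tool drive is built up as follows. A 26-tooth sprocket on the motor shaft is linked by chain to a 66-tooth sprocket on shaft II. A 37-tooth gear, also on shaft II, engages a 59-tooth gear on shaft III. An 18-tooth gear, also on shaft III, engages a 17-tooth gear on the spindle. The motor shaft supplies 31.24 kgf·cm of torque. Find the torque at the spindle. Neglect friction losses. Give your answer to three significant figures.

119 kgf·cm

Chain: ratio = 66/26 = 2.5385; torque at shaft II = 31.24 × 2.5385 = 79.302 kgf·cm.
Gear mesh: ratio = 59/37 = 1.5946; torque at shaft III = 79.302 × 1.5946 = 126.45 kgf·cm.
Gear mesh: ratio = 17/18 = 0.94444; torque at the spindle = 126.45 × 0.94444 = 119.43 kgf·cm.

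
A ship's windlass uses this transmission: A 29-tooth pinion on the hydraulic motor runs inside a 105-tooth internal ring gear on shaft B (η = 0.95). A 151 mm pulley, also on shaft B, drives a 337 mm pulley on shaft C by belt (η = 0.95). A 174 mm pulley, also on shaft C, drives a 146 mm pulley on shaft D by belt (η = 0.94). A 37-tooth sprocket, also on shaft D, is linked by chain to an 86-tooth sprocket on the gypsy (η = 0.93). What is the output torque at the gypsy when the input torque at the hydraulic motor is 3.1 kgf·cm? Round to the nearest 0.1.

Internal gear: ratio = 105/29 = 3.6207; torque at shaft B = 3.1 × 3.6207 × 0.95 = 10.663 kgf·cm.
Belt: ratio = 337/151 = 2.2318; torque at shaft C = 10.663 × 2.2318 × 0.95 = 22.608 kgf·cm.
Belt: ratio = 146/174 = 0.83908; torque at shaft D = 22.608 × 0.83908 × 0.94 = 17.831 kgf·cm.
Chain: ratio = 86/37 = 2.3243; torque at the gypsy = 17.831 × 2.3243 × 0.93 = 38.545 kgf·cm.

38.5 kgf·cm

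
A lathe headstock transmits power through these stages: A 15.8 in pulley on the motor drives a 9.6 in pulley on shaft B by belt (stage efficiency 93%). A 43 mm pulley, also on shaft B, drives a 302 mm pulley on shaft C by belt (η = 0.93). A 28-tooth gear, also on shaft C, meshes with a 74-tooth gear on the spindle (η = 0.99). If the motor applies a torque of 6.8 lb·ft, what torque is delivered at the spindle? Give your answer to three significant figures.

65.7 lb·ft

Belt: ratio = 9.6/15.8 = 0.60759; torque at shaft B = 6.8 × 0.60759 × 0.93 = 3.8424 lb·ft.
Belt: ratio = 302/43 = 7.0233; torque at shaft C = 3.8424 × 7.0233 × 0.93 = 25.097 lb·ft.
Gear mesh: ratio = 74/28 = 2.6429; torque at the spindle = 25.097 × 2.6429 × 0.99 = 65.665 lb·ft.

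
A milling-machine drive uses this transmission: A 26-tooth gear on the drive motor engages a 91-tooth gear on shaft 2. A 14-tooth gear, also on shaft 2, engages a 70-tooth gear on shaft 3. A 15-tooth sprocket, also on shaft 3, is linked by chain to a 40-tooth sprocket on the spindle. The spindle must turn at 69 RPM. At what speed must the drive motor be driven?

3220 RPM

Overall ratio R = 3.5 × 5 × 2.6667 = 46.667.
Required input speed = output speed × R = 69 × 46.667 = 3220 RPM.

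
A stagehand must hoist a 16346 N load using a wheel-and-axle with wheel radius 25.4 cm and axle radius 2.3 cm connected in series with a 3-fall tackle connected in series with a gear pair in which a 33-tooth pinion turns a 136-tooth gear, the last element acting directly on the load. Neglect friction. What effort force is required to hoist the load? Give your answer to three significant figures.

120 N

Wheel-and-axle MA = R/r = 25.4/2.3 = 11.043.
Block-and-tackle MA = number of supporting rope parts = 3.
Gear pair MA = 136/33 = 4.1212.
Combined ideal MA = 11.043 × 3 × 4.1212 = 136.54.
Effort = load / MA = 16346 / 136.54 = 119.72 N.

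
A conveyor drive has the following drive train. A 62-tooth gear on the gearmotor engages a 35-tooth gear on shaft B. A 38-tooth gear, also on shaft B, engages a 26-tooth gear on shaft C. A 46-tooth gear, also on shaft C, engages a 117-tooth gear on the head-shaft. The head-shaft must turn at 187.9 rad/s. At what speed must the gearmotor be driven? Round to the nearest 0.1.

Overall ratio R = 0.56452 × 0.68421 × 2.5435 = 0.98241.
Required input speed = output speed × R = 187.9 × 0.98241 = 184.6 rad/s.

184.6 rad/s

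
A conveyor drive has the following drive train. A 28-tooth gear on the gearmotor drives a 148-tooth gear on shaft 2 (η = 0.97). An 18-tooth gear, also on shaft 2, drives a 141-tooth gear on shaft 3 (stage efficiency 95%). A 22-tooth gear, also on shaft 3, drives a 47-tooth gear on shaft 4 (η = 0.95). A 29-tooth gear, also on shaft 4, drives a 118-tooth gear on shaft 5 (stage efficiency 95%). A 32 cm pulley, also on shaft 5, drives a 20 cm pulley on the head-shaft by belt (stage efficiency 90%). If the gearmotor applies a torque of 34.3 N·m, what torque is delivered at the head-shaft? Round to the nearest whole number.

gear mesh 148/28 = 5.2857 → τ = 34.3·5.2857·0.97 = 175.86 N·m
gear mesh 141/18 = 7.8333 → τ = 175.86·7.8333·0.95 = 1308.7 N·m
gear mesh 47/22 = 2.1364 → τ = 1308.7·2.1364·0.95 = 2656.1 N·m
gear mesh 118/29 = 4.069 → τ = 2656.1·4.069·0.95 = 10267 N·m
belt 20/32 = 0.625 → τ = 10267·0.625·0.90 = 5775.2 N·m

5775 N·m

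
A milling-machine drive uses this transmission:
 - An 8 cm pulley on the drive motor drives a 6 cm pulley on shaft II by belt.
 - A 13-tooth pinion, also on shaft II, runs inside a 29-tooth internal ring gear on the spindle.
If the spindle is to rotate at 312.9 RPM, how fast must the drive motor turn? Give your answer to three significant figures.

524 RPM

Overall ratio R = 0.75 × 2.2308 = 1.6731.
Required input speed = output speed × R = 312.9 × 1.6731 = 523.51 RPM.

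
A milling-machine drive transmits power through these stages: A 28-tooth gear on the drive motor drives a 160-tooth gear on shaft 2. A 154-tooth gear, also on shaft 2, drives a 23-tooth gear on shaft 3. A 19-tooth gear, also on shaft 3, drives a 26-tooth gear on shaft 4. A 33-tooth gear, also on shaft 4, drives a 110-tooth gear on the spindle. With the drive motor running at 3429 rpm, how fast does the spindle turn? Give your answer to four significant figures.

Gear mesh: ratio = 160/28 = 5.7143, so shaft 2 turns at 3429 / 5.7143 = 600.07 rpm.
Gear mesh: ratio = 23/154 = 0.14935, so shaft 3 turns at 600.07 / 0.14935 = 4017.9 rpm.
Gear mesh: ratio = 26/19 = 1.3684, so shaft 4 turns at 4017.9 / 1.3684 = 2936.2 rpm.
Gear mesh: ratio = 110/33 = 3.3333, so the spindle turns at 2936.2 / 3.3333 = 880.85 rpm.

880.8 rpm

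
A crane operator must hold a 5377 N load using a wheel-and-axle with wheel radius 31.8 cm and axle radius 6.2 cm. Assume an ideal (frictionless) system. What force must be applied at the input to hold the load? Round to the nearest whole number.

1048 N

Wheel-and-axle MA = R/r = 31.8/6.2 = 5.129.
Effort = load / MA = 5377 / 5.129 = 1048.3 N.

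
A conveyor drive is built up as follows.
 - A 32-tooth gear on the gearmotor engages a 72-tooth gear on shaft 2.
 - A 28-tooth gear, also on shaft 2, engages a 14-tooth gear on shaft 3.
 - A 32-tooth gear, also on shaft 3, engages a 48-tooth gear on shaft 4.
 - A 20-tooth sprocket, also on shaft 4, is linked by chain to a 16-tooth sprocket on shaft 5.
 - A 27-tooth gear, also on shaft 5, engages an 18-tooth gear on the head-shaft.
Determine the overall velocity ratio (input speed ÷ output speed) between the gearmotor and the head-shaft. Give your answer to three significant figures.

Each stage contributes driven/driver: gear mesh 72/32 = 2.25, gear mesh 14/28 = 0.5, gear mesh 48/32 = 1.5, chain 16/20 = 0.8, gear mesh 18/27 = 0.66667.
Overall: 2.25 × 0.5 × 1.5 × 0.8 × 0.66667 = 0.9.

0.900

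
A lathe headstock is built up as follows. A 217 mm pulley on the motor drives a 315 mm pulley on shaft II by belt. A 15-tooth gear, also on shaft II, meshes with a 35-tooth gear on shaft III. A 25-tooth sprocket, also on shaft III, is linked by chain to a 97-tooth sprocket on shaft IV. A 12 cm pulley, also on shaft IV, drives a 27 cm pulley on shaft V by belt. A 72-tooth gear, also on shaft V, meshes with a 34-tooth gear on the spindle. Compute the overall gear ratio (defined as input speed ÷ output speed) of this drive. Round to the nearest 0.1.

14.0

Each stage contributes driven/driver: belt 315/217 = 1.4516, gear mesh 35/15 = 2.3333, chain 97/25 = 3.88, belt 27/12 = 2.25, gear mesh 34/72 = 0.47222.
Overall: 1.4516 × 2.3333 × 3.88 × 2.25 × 0.47222 = 13.963.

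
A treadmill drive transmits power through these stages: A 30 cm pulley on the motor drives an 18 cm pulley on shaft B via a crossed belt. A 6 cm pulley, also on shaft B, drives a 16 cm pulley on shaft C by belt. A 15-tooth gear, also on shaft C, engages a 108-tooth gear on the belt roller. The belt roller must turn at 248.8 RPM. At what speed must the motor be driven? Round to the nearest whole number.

2866 RPM

Overall ratio R = 0.6 × 2.6667 × 7.2 = 11.52.
Required input speed = output speed × R = 248.8 × 11.52 = 2866.2 RPM.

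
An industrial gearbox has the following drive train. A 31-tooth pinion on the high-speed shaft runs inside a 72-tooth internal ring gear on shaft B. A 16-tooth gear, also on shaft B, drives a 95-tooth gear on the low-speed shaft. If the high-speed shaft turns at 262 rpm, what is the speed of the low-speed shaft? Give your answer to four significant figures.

the high-speed shaft → shaft B (internal gear, 72/31): 262 ÷ 2.3226 = 112.81 rpm
shaft B → the low-speed shaft (gear mesh, 95/16): 112.81 ÷ 5.9375 = 18.999 rpm

19.00 rpm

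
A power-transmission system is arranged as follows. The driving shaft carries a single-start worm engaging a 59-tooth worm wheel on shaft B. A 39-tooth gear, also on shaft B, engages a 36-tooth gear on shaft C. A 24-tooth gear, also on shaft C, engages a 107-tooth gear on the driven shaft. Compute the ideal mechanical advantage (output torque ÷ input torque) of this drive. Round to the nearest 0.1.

Each stage contributes driven/driver: worm 59/1 = 59, gear mesh 36/39 = 0.92308, gear mesh 107/24 = 4.4583.
Overall: 59 × 0.92308 × 4.4583 = 242.81.

242.8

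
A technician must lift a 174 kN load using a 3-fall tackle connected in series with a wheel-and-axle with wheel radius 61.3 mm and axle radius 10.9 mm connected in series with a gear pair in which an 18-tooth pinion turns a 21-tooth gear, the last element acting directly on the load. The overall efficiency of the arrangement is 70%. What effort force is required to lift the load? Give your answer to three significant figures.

12.6 kN

Block-and-tackle MA = number of supporting rope parts = 3.
Wheel-and-axle MA = R/r = 61.3/10.9 = 5.6239.
Gear pair MA = 21/18 = 1.1667.
Combined ideal MA = 3 × 5.6239 × 1.1667 = 19.683.
Actual MA = 19.683 × 0.70 = 13.778.
Effort = load / actual MA = 174 / 13.778 = 12.628 kN.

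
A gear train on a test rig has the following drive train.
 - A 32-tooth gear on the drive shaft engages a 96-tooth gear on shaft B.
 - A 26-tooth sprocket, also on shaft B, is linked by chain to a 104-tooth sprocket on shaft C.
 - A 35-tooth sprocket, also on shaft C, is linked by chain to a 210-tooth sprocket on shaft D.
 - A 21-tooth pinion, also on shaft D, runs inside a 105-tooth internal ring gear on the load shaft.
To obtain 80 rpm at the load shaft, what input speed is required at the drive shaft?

Overall ratio R = 3 × 4 × 6 × 5 = 360.
Required input speed = output speed × R = 80 × 360 = 28800 rpm.

28800 rpm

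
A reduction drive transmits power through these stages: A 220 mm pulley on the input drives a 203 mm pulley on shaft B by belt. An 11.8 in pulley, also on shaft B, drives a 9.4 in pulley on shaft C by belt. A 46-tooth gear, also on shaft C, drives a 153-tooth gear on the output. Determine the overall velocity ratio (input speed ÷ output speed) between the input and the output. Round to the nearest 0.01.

Each stage contributes driven/driver: belt 203/220 = 0.92273, belt 9.4/11.8 = 0.79661, gear mesh 153/46 = 3.3261.
Overall: 0.92273 × 0.79661 × 3.3261 = 2.4449.

2.44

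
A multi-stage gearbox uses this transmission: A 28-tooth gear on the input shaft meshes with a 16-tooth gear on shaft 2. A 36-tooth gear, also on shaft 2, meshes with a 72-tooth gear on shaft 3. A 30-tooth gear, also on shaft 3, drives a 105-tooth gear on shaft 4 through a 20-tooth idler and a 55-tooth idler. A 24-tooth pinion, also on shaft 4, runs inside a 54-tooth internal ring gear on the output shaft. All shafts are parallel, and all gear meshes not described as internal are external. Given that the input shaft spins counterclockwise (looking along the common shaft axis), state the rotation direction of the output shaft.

clockwise

the input shaft → shaft 2: external mesh, 1 reversal → CW.
shaft 2 → shaft 3: external mesh, 1 reversal → CCW.
shaft 3 → shaft 4: driver → idler → idler → driven is 3 external meshes, 3 reversals → CW.
shaft 4 → the output shaft: internal mesh, same direction → CW.
5 reversals in total — an odd number — so the output shaft turns opposite to the input shaft.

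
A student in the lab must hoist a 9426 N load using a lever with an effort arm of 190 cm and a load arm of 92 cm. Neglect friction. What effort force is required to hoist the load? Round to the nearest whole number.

4564 N

Lever MA = effort arm / load arm = 190/92 = 2.0652.
Effort = load / MA = 9426 / 2.0652 = 4564.2 N.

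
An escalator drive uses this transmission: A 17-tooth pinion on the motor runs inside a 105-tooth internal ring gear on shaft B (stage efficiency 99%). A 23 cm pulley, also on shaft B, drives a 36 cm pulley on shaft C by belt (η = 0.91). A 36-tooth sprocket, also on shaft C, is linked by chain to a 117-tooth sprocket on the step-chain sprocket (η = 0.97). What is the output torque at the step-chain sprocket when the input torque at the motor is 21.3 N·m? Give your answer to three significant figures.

585 N·m

internal gear 105/17 = 6.1765 → τ = 21.3·6.1765·0.99 = 130.24 N·m
belt 36/23 = 1.5652 → τ = 130.24·1.5652·0.91 = 185.51 N·m
chain 117/36 = 3.25 → τ = 185.51·3.25·0.97 = 584.83 N·m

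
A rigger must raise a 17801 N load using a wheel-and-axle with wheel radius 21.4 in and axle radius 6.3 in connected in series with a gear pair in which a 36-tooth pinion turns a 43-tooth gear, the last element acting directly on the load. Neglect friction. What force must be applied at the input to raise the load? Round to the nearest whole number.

Wheel-and-axle MA = R/r = 21.4/6.3 = 3.3968.
Gear pair MA = 43/36 = 1.1944.
Combined ideal MA = 3.3968 × 1.1944 = 4.0573.
Effort = load / MA = 17801 / 4.0573 = 4387.4 N.

4387 N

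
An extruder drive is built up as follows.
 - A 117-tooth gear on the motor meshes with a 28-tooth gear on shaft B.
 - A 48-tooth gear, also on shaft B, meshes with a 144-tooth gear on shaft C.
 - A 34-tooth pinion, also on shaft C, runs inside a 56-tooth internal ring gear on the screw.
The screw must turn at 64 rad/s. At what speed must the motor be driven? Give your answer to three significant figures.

75.7 rad/s

Overall ratio R = 0.23932 × 3 × 1.6471 = 1.1825.
Required input speed = output speed × R = 64 × 1.1825 = 75.68 rad/s.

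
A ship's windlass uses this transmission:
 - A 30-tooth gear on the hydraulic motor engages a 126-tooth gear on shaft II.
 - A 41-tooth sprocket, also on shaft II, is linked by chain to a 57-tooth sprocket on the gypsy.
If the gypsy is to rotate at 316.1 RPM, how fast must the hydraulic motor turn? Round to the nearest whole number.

Overall ratio R = 4.2 × 1.3902 = 5.839.
Required input speed = output speed × R = 316.1 × 5.839 = 1845.7 RPM.

1846 RPM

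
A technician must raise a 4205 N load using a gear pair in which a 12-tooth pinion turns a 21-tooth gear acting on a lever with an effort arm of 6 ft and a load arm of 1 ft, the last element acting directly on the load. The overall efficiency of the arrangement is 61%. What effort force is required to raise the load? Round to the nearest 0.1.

Gear pair MA = 21/12 = 1.75.
Lever MA = effort arm / load arm = 6/1 = 6.
Combined ideal MA = 1.75 × 6 = 10.5.
Actual MA = 10.5 × 0.61 = 6.405.
Effort = load / actual MA = 4205 / 6.405 = 656.52 N.

656.5 N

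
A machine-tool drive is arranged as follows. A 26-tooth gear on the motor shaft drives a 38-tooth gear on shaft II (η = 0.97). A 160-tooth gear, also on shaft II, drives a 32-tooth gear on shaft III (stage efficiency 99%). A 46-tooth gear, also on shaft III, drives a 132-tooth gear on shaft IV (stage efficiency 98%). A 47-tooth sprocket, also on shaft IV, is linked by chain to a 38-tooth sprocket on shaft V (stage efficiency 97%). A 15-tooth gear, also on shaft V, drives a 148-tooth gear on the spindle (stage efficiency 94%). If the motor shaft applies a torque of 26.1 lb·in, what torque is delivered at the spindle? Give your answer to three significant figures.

After the gear mesh (38/26): 26.1 × 1.4615 × 0.97 = 37.002 lb·in
After the gear mesh (32/160): 37.002 × 0.2 × 0.99 = 7.3264 lb·in
After the gear mesh (132/46): 7.3264 × 2.8696 × 0.98 = 20.603 lb·in
After the chain (38/47): 20.603 × 0.80851 × 0.97 = 16.158 lb·in
After the gear mesh (148/15): 16.158 × 9.8667 × 0.94 = 149.86 lb·in

150 lb·in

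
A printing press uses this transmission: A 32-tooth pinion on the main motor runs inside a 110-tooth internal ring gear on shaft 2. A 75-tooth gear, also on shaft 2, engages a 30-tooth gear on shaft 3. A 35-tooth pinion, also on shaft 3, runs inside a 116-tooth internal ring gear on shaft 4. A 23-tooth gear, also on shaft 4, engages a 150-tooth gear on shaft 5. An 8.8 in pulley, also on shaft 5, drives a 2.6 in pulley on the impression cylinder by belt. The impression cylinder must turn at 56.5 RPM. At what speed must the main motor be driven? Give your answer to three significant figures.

Overall ratio R = 3.4375 × 0.4 × 3.3143 × 6.5217 × 0.29545 = 8.7811.
Required input speed = output speed × R = 56.5 × 8.7811 = 496.13 RPM.

496 RPM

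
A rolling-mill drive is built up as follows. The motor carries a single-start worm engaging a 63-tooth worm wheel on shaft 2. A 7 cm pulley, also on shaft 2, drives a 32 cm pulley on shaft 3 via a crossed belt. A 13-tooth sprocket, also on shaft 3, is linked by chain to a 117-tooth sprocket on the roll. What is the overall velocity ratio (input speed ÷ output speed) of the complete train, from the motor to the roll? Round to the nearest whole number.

2592

Each stage contributes driven/driver: worm 63/1 = 63, belt 32/7 = 4.5714, chain 117/13 = 9.
Overall: 63 × 4.5714 × 9 = 2592.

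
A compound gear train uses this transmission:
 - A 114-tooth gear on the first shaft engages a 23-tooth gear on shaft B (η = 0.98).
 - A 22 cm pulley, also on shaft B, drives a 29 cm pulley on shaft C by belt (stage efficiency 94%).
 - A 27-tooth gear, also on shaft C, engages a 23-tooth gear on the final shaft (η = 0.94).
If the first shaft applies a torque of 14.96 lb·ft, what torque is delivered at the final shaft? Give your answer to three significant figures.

2.93 lb·ft

After the gear mesh (23/114): 14.96 × 0.20175 × 0.98 = 2.9579 lb·ft
After the belt (29/22): 2.9579 × 1.3182 × 0.94 = 3.6651 lb·ft
After the gear mesh (23/27): 3.6651 × 0.85185 × 0.94 = 2.9348 lb·ft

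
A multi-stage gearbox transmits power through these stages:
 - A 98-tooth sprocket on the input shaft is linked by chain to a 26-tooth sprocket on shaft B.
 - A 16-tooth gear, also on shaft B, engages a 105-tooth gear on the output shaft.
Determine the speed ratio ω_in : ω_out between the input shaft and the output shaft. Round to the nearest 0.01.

Each stage contributes driven/driver: chain 26/98 = 0.26531, gear mesh 105/16 = 6.5625.
Overall: 0.26531 × 6.5625 = 1.7411.

1.74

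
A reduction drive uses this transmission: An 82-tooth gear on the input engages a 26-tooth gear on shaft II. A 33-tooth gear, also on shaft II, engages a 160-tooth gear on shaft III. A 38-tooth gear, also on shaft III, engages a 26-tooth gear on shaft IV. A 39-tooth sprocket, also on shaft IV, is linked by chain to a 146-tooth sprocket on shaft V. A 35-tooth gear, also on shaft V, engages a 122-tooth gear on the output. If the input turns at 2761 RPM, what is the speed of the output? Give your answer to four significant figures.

gear mesh 26/82 = 0.31707 → 2761/0.31707 = 8707.8 RPM
gear mesh 160/33 = 4.8485 → 8707.8/4.8485 = 1796 RPM
gear mesh 26/38 = 0.68421 → 1796/0.68421 = 2624.9 RPM
chain 146/39 = 3.7436 → 2624.9/3.7436 = 701.17 RPM
gear mesh 122/35 = 3.4857 → 701.17/3.4857 = 201.16 RPM

201.2 RPM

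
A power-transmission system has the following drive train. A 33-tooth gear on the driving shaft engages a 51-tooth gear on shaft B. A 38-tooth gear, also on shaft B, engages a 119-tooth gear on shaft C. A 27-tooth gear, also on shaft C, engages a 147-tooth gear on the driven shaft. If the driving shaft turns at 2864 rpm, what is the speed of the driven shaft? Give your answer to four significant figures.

108.7 rpm

gear mesh 51/33 = 1.5455 → 2864/1.5455 = 1853.2 rpm
gear mesh 119/38 = 3.1316 → 1853.2/3.1316 = 591.77 rpm
gear mesh 147/27 = 5.4444 → 591.77/5.4444 = 108.69 rpm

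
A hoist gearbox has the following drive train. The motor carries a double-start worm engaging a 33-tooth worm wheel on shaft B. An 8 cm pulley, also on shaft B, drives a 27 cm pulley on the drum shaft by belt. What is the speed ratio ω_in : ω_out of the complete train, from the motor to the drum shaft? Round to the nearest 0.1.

Each stage contributes driven/driver: worm 33/2 = 16.5, belt 27/8 = 3.375.
Overall: 16.5 × 3.375 = 55.688.

55.7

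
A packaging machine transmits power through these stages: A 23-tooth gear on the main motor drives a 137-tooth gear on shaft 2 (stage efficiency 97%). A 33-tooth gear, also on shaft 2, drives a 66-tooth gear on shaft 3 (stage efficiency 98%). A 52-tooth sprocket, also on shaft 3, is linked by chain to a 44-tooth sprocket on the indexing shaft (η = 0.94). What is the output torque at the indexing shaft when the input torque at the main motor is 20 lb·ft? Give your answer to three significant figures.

180 lb·ft

After the gear mesh (137/23): 20 × 5.9565 × 0.97 = 115.56 lb·ft
After the gear mesh (66/33): 115.56 × 2 × 0.98 = 226.49 lb·ft
After the chain (44/52): 226.49 × 0.84615 × 0.94 = 180.15 lb·ft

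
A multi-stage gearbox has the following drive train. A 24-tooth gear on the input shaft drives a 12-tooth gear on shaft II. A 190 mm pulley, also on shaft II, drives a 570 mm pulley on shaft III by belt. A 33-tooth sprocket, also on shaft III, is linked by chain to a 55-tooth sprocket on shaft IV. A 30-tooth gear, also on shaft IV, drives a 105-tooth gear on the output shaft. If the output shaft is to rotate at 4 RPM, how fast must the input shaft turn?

Overall ratio R = 0.5 × 3 × 1.6667 × 3.5 = 8.75.
Required input speed = output speed × R = 4 × 8.75 = 35 RPM.

35 RPM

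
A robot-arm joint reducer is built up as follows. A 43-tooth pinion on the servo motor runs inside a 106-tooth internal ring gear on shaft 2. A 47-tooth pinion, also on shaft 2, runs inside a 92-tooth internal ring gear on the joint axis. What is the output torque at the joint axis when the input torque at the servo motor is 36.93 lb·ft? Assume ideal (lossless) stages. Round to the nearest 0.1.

178.2 lb·ft

After the internal gear (106/43): 36.93 × 2.4651 = 91.037 lb·ft
After the internal gear (92/47): 91.037 × 1.9574 = 178.2 lb·ft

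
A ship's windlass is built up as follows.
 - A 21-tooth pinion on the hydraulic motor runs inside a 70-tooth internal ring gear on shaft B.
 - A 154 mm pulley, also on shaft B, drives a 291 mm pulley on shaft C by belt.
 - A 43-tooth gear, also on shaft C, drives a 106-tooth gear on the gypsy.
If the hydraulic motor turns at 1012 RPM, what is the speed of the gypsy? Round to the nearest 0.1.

internal gear 70/21 = 3.3333 → 1012/3.3333 = 303.6 RPM
belt 291/154 = 1.8896 → 303.6/1.8896 = 160.67 RPM
gear mesh 106/43 = 2.4651 → 160.67/2.4651 = 65.177 RPM

65.2 RPM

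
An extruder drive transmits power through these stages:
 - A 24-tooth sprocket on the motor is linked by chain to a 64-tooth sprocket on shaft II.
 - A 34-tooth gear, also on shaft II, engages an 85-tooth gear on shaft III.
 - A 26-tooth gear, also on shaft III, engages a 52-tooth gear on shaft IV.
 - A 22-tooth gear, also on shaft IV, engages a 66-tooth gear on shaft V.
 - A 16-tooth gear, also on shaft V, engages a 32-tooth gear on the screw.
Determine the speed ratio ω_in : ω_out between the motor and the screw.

80

Each stage contributes driven/driver: chain 64/24 = 2.6667, gear mesh 85/34 = 2.5, gear mesh 52/26 = 2, gear mesh 66/22 = 3, gear mesh 32/16 = 2.
Overall: 2.6667 × 2.5 × 2 × 3 × 2 = 80.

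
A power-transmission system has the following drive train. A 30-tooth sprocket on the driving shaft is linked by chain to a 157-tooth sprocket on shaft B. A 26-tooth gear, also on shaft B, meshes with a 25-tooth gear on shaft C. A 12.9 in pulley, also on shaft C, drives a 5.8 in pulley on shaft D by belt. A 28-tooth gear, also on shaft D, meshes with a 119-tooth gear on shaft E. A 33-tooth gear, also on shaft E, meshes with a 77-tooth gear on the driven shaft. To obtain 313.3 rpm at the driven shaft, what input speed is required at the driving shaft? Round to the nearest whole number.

7029 rpm

Overall ratio R = 5.2333 × 0.96154 × 0.44961 × 4.25 × 2.3333 = 22.436.
Required input speed = output speed × R = 313.3 × 22.436 = 7029.3 rpm.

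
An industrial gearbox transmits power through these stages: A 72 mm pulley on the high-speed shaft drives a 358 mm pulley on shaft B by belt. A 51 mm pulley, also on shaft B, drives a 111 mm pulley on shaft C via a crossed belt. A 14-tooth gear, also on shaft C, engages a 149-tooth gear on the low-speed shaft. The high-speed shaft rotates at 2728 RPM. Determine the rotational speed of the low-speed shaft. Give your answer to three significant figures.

23.7 RPM

Belt: ratio = 358/72 = 4.9722, so shaft B turns at 2728 / 4.9722 = 548.65 RPM.
Belt: ratio = 111/51 = 2.1765, so shaft C turns at 548.65 / 2.1765 = 252.08 RPM.
Gear mesh: ratio = 149/14 = 10.643, so the low-speed shaft turns at 252.08 / 10.643 = 23.686 RPM.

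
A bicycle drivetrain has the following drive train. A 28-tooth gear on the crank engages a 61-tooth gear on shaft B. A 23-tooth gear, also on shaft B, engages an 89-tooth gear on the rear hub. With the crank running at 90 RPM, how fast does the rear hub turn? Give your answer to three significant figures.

10.7 RPM

the crank → shaft B (gear mesh, 61/28): 90 ÷ 2.1786 = 41.311 RPM
shaft B → the rear hub (gear mesh, 89/23): 41.311 ÷ 3.8696 = 10.676 RPM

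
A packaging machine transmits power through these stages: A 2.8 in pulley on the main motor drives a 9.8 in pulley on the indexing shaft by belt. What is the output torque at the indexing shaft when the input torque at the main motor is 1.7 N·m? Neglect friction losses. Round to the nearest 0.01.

After the belt (9.8/2.8): 1.7 × 3.5 = 5.95 N·m

5.95 N·m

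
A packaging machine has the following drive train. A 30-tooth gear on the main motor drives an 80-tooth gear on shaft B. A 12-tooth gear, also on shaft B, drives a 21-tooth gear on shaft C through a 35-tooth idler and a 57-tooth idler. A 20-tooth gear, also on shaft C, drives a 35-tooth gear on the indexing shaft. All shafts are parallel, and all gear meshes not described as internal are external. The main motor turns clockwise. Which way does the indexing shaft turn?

counterclockwise

the main motor → shaft B: external mesh, 1 reversal → CCW.
shaft B → shaft C: driver → idler → idler → driven is 3 external meshes, 3 reversals → CW.
shaft C → the indexing shaft: external mesh, 1 reversal → CCW.
5 reversals in total — an odd number — so the indexing shaft turns opposite to the main motor.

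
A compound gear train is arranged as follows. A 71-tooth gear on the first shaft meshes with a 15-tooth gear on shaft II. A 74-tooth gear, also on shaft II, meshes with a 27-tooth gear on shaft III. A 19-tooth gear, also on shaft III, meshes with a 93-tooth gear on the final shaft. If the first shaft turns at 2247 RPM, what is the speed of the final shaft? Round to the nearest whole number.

5955 RPM

Gear mesh: ratio = 15/71 = 0.21127, so shaft II turns at 2247 / 0.21127 = 10636 RPM.
Gear mesh: ratio = 27/74 = 0.36486, so shaft III turns at 10636 / 0.36486 = 29150 RPM.
Gear mesh: ratio = 93/19 = 4.8947, so the final shaft turns at 29150 / 4.8947 = 5955.4 RPM.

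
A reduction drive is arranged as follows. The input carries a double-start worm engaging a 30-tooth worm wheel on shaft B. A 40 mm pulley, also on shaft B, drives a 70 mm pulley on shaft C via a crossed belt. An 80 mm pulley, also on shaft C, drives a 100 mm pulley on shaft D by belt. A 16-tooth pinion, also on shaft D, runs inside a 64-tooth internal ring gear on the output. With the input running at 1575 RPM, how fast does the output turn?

the input → shaft B (worm, 30/2): 1575 ÷ 15 = 105 RPM
shaft B → shaft C (belt, 70/40): 105 ÷ 1.75 = 60 RPM
shaft C → shaft D (belt, 100/80): 60 ÷ 1.25 = 48 RPM
shaft D → the output (internal gear, 64/16): 48 ÷ 4 = 12 RPM

12 RPM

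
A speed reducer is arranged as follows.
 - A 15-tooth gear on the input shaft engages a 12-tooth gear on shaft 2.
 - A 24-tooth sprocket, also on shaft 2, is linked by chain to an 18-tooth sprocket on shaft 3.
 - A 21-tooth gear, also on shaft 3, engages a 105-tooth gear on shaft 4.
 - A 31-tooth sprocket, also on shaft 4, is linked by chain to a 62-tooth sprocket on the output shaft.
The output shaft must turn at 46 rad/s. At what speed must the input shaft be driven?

Overall ratio R = 0.8 × 0.75 × 5 × 2 = 6.
Required input speed = output speed × R = 46 × 6 = 276 rad/s.

276 rad/s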